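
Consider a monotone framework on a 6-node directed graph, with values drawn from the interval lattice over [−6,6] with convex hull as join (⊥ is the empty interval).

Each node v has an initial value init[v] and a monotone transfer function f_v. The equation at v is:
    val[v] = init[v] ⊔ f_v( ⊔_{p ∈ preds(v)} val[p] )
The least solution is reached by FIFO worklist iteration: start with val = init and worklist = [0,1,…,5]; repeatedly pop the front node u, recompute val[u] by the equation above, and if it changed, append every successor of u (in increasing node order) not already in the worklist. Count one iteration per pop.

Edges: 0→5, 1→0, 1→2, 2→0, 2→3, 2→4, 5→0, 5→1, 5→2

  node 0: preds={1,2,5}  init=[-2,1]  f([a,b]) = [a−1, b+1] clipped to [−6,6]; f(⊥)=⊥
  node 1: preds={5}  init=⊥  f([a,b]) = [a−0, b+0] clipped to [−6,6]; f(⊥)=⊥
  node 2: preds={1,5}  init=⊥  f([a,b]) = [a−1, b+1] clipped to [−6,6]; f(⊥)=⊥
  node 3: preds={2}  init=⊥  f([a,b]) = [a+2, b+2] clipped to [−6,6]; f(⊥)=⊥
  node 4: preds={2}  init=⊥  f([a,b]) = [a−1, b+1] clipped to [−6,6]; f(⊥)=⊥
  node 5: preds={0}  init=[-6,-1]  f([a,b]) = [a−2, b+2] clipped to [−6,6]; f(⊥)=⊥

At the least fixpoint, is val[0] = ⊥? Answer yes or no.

Trace (19 dequeues):
  [1] u=0 | in [-6,-1] | out [-6,1] | prev [-2,1] | push {}
  [2] u=1 | in [-6,-1] | out [-6,-1] | prev ⊥ | push {0}
  [3] u=2 | in [-6,-1] | out [-6,0] | prev ⊥ | push {}
  [4] u=3 | in [-6,0] | out [-4,2] | prev ⊥ | push {}
  [5] u=4 | in [-6,0] | out [-6,1] | prev ⊥ | push {}
  [6] u=5 | in [-6,1] | out [-6,3] | prev [-6,-1] | push {1,2}
  [7] u=0 | in [-6,3] | out [-6,4] | prev [-6,1] | push {5}
  [8] u=1 | in [-6,3] | out [-6,3] | prev [-6,-1] | push {0}
  [9] u=2 | in [-6,3] | out [-6,4] | prev [-6,0] | push {3,4}
  [10] u=5 | in [-6,4] | out [-6,6] | prev [-6,3] | push {1,2}
  [11] u=0 | in [-6,6] | out [-6,6] | prev [-6,4] | push {5}
  [12] u=3 | in [-6,4] | out [-4,6] | prev [-4,2] | push {}
  [13] u=4 | in [-6,4] | out [-6,5] | prev [-6,1] | push {}
  [14] u=1 | in [-6,6] | out [-6,6] | prev [-6,3] | push {0}
  [15] u=2 | in [-6,6] | out [-6,6] | prev [-6,4] | push {3,4}
  [16] u=5 | in [-6,6] | out [-6,6] | ==
  [17] u=0 | in [-6,6] | out [-6,6] | ==
  [18] u=3 | in [-6,6] | out [-4,6] | ==
  [19] u=4 | in [-6,6] | out [-6,6] | prev [-6,5] | push {}

Converged values:
  [0] [-6,6]
  [1] [-6,6]
  [2] [-6,6]
  [3] [-4,6]
  [4] [-6,6]
  [5] [-6,6]

no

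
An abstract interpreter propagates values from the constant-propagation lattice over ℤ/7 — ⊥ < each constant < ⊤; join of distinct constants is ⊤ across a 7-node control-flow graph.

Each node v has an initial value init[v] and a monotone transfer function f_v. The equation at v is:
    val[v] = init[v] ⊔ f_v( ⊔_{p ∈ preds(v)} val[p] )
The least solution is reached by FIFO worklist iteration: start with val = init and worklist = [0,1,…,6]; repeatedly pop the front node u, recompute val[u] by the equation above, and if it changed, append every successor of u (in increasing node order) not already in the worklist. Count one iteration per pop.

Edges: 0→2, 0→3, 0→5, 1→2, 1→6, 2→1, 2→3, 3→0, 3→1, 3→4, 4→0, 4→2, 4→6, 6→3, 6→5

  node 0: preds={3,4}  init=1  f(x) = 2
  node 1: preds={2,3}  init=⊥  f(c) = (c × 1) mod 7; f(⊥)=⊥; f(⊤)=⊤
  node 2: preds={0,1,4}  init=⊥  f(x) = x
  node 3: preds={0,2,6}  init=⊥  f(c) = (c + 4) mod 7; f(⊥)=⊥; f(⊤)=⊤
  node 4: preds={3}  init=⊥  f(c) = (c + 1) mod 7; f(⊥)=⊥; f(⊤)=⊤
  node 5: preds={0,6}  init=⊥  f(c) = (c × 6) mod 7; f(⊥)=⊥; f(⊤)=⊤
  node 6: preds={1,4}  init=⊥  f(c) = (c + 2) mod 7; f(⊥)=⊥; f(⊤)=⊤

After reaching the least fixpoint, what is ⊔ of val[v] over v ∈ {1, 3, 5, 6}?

⊤

Iteration log — 13 steps:
  step 1. node 0  ⊔preds=⊥  new=⊤  old=1  +wl: 
  step 2. node 1  ⊔preds=⊥  new=⊥  stable
  step 3. node 2  ⊔preds=⊤  new=⊤  old=⊥  +wl: 1
  step 4. node 3  ⊔preds=⊤  new=⊤  old=⊥  +wl: 0
  step 5. node 4  ⊔preds=⊤  new=⊤  old=⊥  +wl: 2
  step 6. node 5  ⊔preds=⊤  new=⊤  old=⊥  +wl: 
  step 7. node 6  ⊔preds=⊤  new=⊤  old=⊥  +wl: 3,5
  step 8. node 1  ⊔preds=⊤  new=⊤  old=⊥  +wl: 6
  step 9. node 0  ⊔preds=⊤  new=⊤  stable
  step 10. node 2  ⊔preds=⊤  new=⊤  stable
  step 11. node 3  ⊔preds=⊤  new=⊤  stable
  step 12. node 5  ⊔preds=⊤  new=⊤  stable
  step 13. node 6  ⊔preds=⊤  new=⊤  stable

Least fixpoint reached:
  node 0: ⊤
  node 1: ⊤
  node 2: ⊤
  node 3: ⊤
  node 4: ⊤
  node 5: ⊤
  node 6: ⊤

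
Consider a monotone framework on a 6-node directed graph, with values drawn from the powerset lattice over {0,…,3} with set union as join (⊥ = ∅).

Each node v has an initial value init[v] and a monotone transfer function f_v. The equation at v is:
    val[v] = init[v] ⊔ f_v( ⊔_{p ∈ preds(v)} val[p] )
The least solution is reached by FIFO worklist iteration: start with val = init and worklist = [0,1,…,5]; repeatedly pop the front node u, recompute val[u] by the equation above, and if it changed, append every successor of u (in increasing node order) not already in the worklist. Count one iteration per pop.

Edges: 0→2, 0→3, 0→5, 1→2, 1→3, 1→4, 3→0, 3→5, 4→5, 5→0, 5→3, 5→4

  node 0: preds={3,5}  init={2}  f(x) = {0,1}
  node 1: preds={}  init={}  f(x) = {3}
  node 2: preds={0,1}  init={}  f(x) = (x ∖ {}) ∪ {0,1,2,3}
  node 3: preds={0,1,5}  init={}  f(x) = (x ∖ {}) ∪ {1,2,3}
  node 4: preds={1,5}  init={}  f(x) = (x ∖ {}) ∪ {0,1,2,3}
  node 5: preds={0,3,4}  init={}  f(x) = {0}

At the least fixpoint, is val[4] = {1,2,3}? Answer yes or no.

no

Worklist (9 pops):
  #1 pop 0: in={} → {0,1,2} (was {2}); enqueue []
  #2 pop 1: in={} → {3} (was {}); enqueue []
  #3 pop 2: in={0,1,2,3} → {0,1,2,3} (was {}); enqueue []
  #4 pop 3: in={0,1,2,3} → {0,1,2,3} (was {}); enqueue [0]
  #5 pop 4: in={3} → {0,1,2,3} (was {}); enqueue []
  #6 pop 5: in={0,1,2,3} → {0} (was {}); enqueue [3,4]
  #7 pop 0: in={0,1,2,3} → {0,1,2} (no change)
  #8 pop 3: in={0,1,2,3} → {0,1,2,3} (no change)
  #9 pop 4: in={0,3} → {0,1,2,3} (no change)

Fixpoint:
  val[0] = {0,1,2}
  val[1] = {3}
  val[2] = {0,1,2,3}
  val[3] = {0,1,2,3}
  val[4] = {0,1,2,3}
  val[5] = {0}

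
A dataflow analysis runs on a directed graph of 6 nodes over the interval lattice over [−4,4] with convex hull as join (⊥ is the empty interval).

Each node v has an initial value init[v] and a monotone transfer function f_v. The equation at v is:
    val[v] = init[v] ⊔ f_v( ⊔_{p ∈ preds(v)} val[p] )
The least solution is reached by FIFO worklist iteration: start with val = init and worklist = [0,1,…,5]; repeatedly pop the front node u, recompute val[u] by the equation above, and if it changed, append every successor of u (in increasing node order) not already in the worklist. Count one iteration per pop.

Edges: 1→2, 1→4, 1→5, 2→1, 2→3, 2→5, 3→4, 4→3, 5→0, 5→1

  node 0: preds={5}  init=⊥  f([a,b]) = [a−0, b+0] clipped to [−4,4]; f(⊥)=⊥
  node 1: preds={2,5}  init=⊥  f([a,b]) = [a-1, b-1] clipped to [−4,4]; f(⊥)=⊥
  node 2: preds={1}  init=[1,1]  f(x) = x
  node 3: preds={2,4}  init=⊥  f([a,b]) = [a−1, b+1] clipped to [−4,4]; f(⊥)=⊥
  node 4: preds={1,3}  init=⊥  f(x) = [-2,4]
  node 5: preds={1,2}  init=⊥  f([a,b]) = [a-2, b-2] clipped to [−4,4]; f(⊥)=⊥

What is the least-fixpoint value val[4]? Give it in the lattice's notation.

Trace (20 dequeues):
  [1] u=0 | in ⊥ | out ⊥ | ==
  [2] u=1 | in [1,1] | out [0,0] | prev ⊥ | push {}
  [3] u=2 | in [0,0] | out [0,1] | prev [1,1] | push {1}
  [4] u=3 | in [0,1] | out [-1,2] | prev ⊥ | push {}
  [5] u=4 | in [-1,2] | out [-2,4] | prev ⊥ | push {3}
  [6] u=5 | in [0,1] | out [-2,-1] | prev ⊥ | push {0}
  [7] u=1 | in [-2,1] | out [-3,0] | prev [0,0] | push {2,4,5}
  [8] u=3 | in [-2,4] | out [-3,4] | prev [-1,2] | push {}
  [9] u=0 | in [-2,-1] | out [-2,-1] | prev ⊥ | push {}
  [10] u=2 | in [-3,0] | out [-3,1] | prev [0,1] | push {1,3}
  [11] u=4 | in [-3,4] | out [-2,4] | ==
  [12] u=5 | in [-3,1] | out [-4,-1] | prev [-2,-1] | push {0}
  [13] u=1 | in [-4,1] | out [-4,0] | prev [-3,0] | push {2,4,5}
  [14] u=3 | in [-3,4] | out [-4,4] | prev [-3,4] | push {}
  [15] u=0 | in [-4,-1] | out [-4,-1] | prev [-2,-1] | push {}
  [16] u=2 | in [-4,0] | out [-4,1] | prev [-3,1] | push {1,3}
  [17] u=4 | in [-4,4] | out [-2,4] | ==
  [18] u=5 | in [-4,1] | out [-4,-1] | ==
  [19] u=1 | in [-4,1] | out [-4,0] | ==
  [20] u=3 | in [-4,4] | out [-4,4] | ==

Converged values:
  [0] [-4,-1]
  [1] [-4,0]
  [2] [-4,1]
  [3] [-4,4]
  [4] [-2,4]
  [5] [-4,-1]

[-2,4]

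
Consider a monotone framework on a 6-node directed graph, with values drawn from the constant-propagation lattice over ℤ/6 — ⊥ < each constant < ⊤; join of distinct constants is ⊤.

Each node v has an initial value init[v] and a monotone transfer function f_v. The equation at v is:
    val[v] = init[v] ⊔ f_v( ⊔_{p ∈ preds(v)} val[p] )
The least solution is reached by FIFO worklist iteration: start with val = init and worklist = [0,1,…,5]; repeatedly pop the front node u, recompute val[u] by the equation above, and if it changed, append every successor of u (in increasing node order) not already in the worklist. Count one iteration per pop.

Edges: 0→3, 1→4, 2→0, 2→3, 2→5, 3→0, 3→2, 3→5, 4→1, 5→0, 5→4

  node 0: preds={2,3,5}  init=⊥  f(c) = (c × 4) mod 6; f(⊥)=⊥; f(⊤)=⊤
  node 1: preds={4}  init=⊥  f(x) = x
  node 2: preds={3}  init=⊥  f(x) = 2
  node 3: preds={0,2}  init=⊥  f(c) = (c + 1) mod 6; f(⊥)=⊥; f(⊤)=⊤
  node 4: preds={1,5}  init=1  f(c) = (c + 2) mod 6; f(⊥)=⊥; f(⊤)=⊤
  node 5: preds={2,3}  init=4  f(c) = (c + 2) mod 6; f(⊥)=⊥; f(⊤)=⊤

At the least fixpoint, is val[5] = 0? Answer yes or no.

Worklist (11 pops):
  #1 pop 0: in=4 → 4 (was ⊥); enqueue []
  #2 pop 1: in=1 → 1 (was ⊥); enqueue []
  #3 pop 2: in=⊥ → 2 (was ⊥); enqueue [0]
  #4 pop 3: in=⊤ → ⊤ (was ⊥); enqueue [2]
  #5 pop 4: in=⊤ → ⊤ (was 1); enqueue [1]
  #6 pop 5: in=⊤ → ⊤ (was 4); enqueue [4]
  #7 pop 0: in=⊤ → ⊤ (was 4); enqueue [3]
  #8 pop 2: in=⊤ → 2 (no change)
  #9 pop 1: in=⊤ → ⊤ (was 1); enqueue []
  #10 pop 4: in=⊤ → ⊤ (no change)
  #11 pop 3: in=⊤ → ⊤ (no change)

Fixpoint:
  val[0] = ⊤
  val[1] = ⊤
  val[2] = 2
  val[3] = ⊤
  val[4] = ⊤
  val[5] = ⊤

no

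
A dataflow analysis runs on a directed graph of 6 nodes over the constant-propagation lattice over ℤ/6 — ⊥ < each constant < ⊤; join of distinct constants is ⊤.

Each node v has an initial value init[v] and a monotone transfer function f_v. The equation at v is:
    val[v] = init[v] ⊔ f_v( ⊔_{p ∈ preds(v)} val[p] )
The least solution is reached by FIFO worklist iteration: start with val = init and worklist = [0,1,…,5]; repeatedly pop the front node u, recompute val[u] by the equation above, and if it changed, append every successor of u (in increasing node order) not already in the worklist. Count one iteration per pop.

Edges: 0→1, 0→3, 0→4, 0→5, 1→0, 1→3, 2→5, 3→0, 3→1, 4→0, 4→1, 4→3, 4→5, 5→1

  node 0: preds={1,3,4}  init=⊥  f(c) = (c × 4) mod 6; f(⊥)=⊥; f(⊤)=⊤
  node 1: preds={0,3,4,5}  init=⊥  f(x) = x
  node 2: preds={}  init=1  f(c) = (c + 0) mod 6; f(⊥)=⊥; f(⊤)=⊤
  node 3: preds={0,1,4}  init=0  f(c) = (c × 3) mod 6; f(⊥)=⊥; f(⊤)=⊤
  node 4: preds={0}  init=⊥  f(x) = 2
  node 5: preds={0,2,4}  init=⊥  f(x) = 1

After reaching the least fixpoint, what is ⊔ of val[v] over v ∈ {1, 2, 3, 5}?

Trace (13 dequeues):
  [1] u=0 | in 0 | out 0 | prev ⊥ | push {}
  [2] u=1 | in 0 | out 0 | prev ⊥ | push {0}
  [3] u=2 | in ⊥ | out 1 | ==
  [4] u=3 | in 0 | out 0 | ==
  [5] u=4 | in 0 | out 2 | prev ⊥ | push {1,3}
  [6] u=5 | in ⊤ | out 1 | prev ⊥ | push {}
  [7] u=0 | in ⊤ | out ⊤ | prev 0 | push {4,5}
  [8] u=1 | in ⊤ | out ⊤ | prev 0 | push {0}
  [9] u=3 | in ⊤ | out ⊤ | prev 0 | push {1}
  [10] u=4 | in ⊤ | out 2 | ==
  [11] u=5 | in ⊤ | out 1 | ==
  [12] u=0 | in ⊤ | out ⊤ | ==
  [13] u=1 | in ⊤ | out ⊤ | ==

Converged values:
  [0] ⊤
  [1] ⊤
  [2] 1
  [3] ⊤
  [4] 2
  [5] 1

⊤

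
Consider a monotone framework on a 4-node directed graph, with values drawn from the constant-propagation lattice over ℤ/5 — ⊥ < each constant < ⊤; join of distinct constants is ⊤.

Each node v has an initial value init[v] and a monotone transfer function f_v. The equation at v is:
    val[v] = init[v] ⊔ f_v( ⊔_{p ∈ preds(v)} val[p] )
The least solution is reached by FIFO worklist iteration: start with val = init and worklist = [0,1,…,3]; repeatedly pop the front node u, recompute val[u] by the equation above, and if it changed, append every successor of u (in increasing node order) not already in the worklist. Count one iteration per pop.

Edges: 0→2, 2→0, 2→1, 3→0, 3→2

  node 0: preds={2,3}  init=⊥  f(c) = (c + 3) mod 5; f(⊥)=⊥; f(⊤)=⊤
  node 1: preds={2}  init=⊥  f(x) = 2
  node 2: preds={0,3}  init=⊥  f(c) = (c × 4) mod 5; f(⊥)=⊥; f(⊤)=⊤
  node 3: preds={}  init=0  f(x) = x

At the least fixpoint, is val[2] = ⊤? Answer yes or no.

yes

Worklist (7 pops):
  #1 pop 0: in=0 → 3 (was ⊥); enqueue []
  #2 pop 1: in=⊥ → 2 (was ⊥); enqueue []
  #3 pop 2: in=⊤ → ⊤ (was ⊥); enqueue [0,1]
  #4 pop 3: in=⊥ → 0 (no change)
  #5 pop 0: in=⊤ → ⊤ (was 3); enqueue [2]
  #6 pop 1: in=⊤ → 2 (no change)
  #7 pop 2: in=⊤ → ⊤ (no change)

Fixpoint:
  val[0] = ⊤
  val[1] = 2
  val[2] = ⊤
  val[3] = 0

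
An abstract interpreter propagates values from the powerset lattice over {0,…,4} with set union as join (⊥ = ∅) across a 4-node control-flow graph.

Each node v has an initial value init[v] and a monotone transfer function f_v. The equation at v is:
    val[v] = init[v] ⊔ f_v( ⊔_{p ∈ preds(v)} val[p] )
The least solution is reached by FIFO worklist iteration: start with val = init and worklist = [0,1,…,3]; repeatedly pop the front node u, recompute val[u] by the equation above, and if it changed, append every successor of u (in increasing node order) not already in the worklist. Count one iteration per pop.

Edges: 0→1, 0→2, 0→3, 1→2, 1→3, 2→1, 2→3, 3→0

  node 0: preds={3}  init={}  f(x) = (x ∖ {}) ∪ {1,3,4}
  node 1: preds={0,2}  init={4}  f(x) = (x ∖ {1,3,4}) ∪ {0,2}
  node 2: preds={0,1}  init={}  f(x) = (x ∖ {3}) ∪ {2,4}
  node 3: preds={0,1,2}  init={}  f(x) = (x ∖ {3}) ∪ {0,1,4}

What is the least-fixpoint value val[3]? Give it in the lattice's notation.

{0,1,2,4}

Iteration log — 9 steps:
  step 1. node 0  ⊔preds={}  new={1,3,4}  old={}  +wl: 
  step 2. node 1  ⊔preds={1,3,4}  new={0,2,4}  old={4}  +wl: 
  step 3. node 2  ⊔preds={0,1,2,3,4}  new={0,1,2,4}  old={}  +wl: 1
  step 4. node 3  ⊔preds={0,1,2,3,4}  new={0,1,2,4}  old={}  +wl: 0
  step 5. node 1  ⊔preds={0,1,2,3,4}  new={0,2,4}  stable
  step 6. node 0  ⊔preds={0,1,2,4}  new={0,1,2,3,4}  old={1,3,4}  +wl: 1,2,3
  step 7. node 1  ⊔preds={0,1,2,3,4}  new={0,2,4}  stable
  step 8. node 2  ⊔preds={0,1,2,3,4}  new={0,1,2,4}  stable
  step 9. node 3  ⊔preds={0,1,2,3,4}  new={0,1,2,4}  stable

Least fixpoint reached:
  node 0: {0,1,2,3,4}
  node 1: {0,2,4}
  node 2: {0,1,2,4}
  node 3: {0,1,2,4}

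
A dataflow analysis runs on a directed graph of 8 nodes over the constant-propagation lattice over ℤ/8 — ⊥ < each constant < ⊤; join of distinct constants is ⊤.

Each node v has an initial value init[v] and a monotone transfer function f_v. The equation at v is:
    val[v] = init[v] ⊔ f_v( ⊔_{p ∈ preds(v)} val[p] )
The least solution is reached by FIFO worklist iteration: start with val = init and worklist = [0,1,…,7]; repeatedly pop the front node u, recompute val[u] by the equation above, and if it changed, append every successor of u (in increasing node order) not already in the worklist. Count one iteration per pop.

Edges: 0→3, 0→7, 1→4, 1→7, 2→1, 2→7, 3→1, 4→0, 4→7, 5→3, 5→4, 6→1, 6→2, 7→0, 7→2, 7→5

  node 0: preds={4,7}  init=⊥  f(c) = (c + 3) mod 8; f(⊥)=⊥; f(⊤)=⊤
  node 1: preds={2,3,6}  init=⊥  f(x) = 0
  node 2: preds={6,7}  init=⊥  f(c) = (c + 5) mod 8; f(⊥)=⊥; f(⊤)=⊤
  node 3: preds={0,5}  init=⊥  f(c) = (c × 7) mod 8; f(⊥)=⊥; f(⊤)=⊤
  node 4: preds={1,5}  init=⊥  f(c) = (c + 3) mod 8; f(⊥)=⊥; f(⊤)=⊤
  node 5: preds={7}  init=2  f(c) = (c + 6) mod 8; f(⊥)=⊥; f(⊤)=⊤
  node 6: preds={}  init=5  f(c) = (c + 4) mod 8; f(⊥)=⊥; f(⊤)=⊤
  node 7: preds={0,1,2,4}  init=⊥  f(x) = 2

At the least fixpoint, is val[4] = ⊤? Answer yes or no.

yes

Trace (16 dequeues):
  [1] u=0 | in ⊥ | out ⊥ | ==
  [2] u=1 | in 5 | out 0 | prev ⊥ | push {}
  [3] u=2 | in 5 | out 2 | prev ⊥ | push {1}
  [4] u=3 | in 2 | out 6 | prev ⊥ | push {}
  [5] u=4 | in ⊤ | out ⊤ | prev ⊥ | push {0}
  [6] u=5 | in ⊥ | out 2 | ==
  [7] u=6 | in ⊥ | out 5 | ==
  [8] u=7 | in ⊤ | out 2 | prev ⊥ | push {2,5}
  [9] u=1 | in ⊤ | out 0 | ==
  [10] u=0 | in ⊤ | out ⊤ | prev ⊥ | push {3,7}
  [11] u=2 | in ⊤ | out ⊤ | prev 2 | push {1}
  [12] u=5 | in 2 | out ⊤ | prev 2 | push {4}
  [13] u=3 | in ⊤ | out ⊤ | prev 6 | push {}
  [14] u=7 | in ⊤ | out 2 | ==
  [15] u=1 | in ⊤ | out 0 | ==
  [16] u=4 | in ⊤ | out ⊤ | ==

Converged values:
  [0] ⊤
  [1] 0
  [2] ⊤
  [3] ⊤
  [4] ⊤
  [5] ⊤
  [6] 5
  [7] 2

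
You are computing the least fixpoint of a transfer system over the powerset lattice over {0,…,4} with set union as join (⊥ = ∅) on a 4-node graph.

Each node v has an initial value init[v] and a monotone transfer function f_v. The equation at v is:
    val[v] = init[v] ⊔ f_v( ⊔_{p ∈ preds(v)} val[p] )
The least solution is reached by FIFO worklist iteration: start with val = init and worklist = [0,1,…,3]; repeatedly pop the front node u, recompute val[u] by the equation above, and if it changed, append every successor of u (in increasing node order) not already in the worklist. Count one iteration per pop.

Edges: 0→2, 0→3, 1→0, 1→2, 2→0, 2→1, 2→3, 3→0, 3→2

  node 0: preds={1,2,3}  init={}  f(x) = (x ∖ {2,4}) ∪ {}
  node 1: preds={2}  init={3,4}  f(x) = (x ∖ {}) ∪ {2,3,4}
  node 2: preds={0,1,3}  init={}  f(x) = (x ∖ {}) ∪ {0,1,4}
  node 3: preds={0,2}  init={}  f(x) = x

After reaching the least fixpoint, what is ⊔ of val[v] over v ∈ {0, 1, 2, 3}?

Trace (9 dequeues):
  [1] u=0 | in {3,4} | out {3} | prev {} | push {}
  [2] u=1 | in {} | out {2,3,4} | prev {3,4} | push {0}
  [3] u=2 | in {2,3,4} | out {0,1,2,3,4} | prev {} | push {1}
  [4] u=3 | in {0,1,2,3,4} | out {0,1,2,3,4} | prev {} | push {2}
  [5] u=0 | in {0,1,2,3,4} | out {0,1,3} | prev {3} | push {3}
  [6] u=1 | in {0,1,2,3,4} | out {0,1,2,3,4} | prev {2,3,4} | push {0}
  [7] u=2 | in {0,1,2,3,4} | out {0,1,2,3,4} | ==
  [8] u=3 | in {0,1,2,3,4} | out {0,1,2,3,4} | ==
  [9] u=0 | in {0,1,2,3,4} | out {0,1,3} | ==

Converged values:
  [0] {0,1,3}
  [1] {0,1,2,3,4}
  [2] {0,1,2,3,4}
  [3] {0,1,2,3,4}

{0,1,2,3,4}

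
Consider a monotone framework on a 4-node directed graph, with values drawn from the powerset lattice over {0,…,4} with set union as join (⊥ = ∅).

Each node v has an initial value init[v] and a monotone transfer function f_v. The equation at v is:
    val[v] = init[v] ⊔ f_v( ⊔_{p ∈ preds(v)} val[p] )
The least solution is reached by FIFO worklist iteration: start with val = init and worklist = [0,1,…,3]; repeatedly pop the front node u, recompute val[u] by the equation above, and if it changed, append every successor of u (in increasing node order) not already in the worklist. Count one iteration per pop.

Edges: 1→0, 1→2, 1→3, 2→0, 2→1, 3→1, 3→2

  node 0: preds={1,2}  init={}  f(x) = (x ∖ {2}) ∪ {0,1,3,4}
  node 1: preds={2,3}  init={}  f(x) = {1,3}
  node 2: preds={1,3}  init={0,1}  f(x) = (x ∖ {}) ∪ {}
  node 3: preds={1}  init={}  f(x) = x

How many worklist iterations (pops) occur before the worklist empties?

Trace (7 dequeues):
  [1] u=0 | in {0,1} | out {0,1,3,4} | prev {} | push {}
  [2] u=1 | in {0,1} | out {1,3} | prev {} | push {0}
  [3] u=2 | in {1,3} | out {0,1,3} | prev {0,1} | push {1}
  [4] u=3 | in {1,3} | out {1,3} | prev {} | push {2}
  [5] u=0 | in {0,1,3} | out {0,1,3,4} | ==
  [6] u=1 | in {0,1,3} | out {1,3} | ==
  [7] u=2 | in {1,3} | out {0,1,3} | ==

Converged values:
  [0] {0,1,3,4}
  [1] {1,3}
  [2] {0,1,3}
  [3] {1,3}

7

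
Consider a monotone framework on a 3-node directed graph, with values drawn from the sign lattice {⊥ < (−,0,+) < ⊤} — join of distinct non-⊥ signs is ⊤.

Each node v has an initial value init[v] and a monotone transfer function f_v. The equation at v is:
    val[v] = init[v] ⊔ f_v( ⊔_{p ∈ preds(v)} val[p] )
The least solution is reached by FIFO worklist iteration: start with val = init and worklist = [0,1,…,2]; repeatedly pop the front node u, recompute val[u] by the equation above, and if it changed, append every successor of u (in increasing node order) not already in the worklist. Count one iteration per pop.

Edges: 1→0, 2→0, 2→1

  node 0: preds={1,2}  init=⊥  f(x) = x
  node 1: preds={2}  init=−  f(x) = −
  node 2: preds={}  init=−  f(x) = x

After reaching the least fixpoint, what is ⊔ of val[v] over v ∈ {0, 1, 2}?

−

Iteration log — 3 steps:
  step 1. node 0  ⊔preds=−  new=−  old=⊥  +wl: 
  step 2. node 1  ⊔preds=−  new=−  stable
  step 3. node 2  ⊔preds=⊥  new=−  stable

Least fixpoint reached:
  node 0: −
  node 1: −
  node 2: −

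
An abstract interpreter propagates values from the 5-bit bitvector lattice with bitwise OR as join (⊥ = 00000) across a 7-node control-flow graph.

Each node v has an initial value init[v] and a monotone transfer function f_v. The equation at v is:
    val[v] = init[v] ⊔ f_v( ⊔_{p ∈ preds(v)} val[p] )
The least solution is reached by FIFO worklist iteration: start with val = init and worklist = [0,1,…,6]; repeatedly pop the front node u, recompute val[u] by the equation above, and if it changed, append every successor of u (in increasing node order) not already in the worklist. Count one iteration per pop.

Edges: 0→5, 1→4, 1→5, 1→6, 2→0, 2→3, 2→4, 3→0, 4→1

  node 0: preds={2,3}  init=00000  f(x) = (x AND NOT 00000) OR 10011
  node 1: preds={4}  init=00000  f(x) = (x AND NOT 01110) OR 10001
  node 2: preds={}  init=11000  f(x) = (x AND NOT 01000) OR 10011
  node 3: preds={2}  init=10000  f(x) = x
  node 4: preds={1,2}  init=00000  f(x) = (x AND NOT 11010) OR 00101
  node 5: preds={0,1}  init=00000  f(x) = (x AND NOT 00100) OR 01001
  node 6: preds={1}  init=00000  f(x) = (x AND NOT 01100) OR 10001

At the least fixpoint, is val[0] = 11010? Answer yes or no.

no

Trace (9 dequeues):
  [1] u=0 | in 11000 | out 11011 | prev 00000 | push {}
  [2] u=1 | in 00000 | out 10001 | prev 00000 | push {}
  [3] u=2 | in 00000 | out 11011 | prev 11000 | push {0}
  [4] u=3 | in 11011 | out 11011 | prev 10000 | push {}
  [5] u=4 | in 11011 | out 00101 | prev 00000 | push {1}
  [6] u=5 | in 11011 | out 11011 | prev 00000 | push {}
  [7] u=6 | in 10001 | out 10001 | prev 00000 | push {}
  [8] u=0 | in 11011 | out 11011 | ==
  [9] u=1 | in 00101 | out 10001 | ==

Converged values:
  [0] 11011
  [1] 10001
  [2] 11011
  [3] 11011
  [4] 00101
  [5] 11011
  [6] 10001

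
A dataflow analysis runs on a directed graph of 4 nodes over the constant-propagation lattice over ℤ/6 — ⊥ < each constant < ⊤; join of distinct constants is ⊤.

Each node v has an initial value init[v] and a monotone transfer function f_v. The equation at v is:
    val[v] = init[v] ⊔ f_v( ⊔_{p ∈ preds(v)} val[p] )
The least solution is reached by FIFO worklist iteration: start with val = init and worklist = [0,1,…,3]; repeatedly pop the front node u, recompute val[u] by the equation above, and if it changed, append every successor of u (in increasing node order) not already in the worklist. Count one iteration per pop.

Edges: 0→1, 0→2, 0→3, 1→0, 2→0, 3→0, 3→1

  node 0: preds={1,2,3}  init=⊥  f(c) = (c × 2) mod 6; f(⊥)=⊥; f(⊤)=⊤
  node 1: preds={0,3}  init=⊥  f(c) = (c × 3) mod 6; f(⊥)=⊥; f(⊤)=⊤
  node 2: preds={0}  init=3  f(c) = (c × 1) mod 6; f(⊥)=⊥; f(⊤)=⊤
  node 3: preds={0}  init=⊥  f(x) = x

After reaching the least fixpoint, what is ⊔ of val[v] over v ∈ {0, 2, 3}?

Iteration log — 10 steps:
  step 1. node 0  ⊔preds=3  new=0  old=⊥  +wl: 
  step 2. node 1  ⊔preds=0  new=0  old=⊥  +wl: 0
  step 3. node 2  ⊔preds=0  new=⊤  old=3  +wl: 
  step 4. node 3  ⊔preds=0  new=0  old=⊥  +wl: 1
  step 5. node 0  ⊔preds=⊤  new=⊤  old=0  +wl: 2,3
  step 6. node 1  ⊔preds=⊤  new=⊤  old=0  +wl: 0
  step 7. node 2  ⊔preds=⊤  new=⊤  stable
  step 8. node 3  ⊔preds=⊤  new=⊤  old=0  +wl: 1
  step 9. node 0  ⊔preds=⊤  new=⊤  stable
  step 10. node 1  ⊔preds=⊤  new=⊤  stable

Least fixpoint reached:
  node 0: ⊤
  node 1: ⊤
  node 2: ⊤
  node 3: ⊤

⊤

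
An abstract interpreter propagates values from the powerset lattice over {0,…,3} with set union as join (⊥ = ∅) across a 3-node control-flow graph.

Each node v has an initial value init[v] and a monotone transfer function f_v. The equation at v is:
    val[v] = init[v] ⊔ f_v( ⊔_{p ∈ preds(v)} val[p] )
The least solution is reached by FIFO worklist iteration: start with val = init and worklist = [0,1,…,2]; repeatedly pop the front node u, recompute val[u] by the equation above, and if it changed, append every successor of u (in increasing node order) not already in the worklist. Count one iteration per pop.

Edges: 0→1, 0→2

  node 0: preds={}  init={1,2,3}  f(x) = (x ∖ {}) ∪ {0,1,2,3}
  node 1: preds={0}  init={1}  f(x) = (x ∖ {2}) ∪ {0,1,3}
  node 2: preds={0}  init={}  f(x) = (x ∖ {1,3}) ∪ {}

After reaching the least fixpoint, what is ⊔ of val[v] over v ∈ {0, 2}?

Iteration log — 3 steps:
  step 1. node 0  ⊔preds={}  new={0,1,2,3}  old={1,2,3}  +wl: 
  step 2. node 1  ⊔preds={0,1,2,3}  new={0,1,3}  old={1}  +wl: 
  step 3. node 2  ⊔preds={0,1,2,3}  new={0,2}  old={}  +wl: 

Least fixpoint reached:
  node 0: {0,1,2,3}
  node 1: {0,1,3}
  node 2: {0,2}

{0,1,2,3}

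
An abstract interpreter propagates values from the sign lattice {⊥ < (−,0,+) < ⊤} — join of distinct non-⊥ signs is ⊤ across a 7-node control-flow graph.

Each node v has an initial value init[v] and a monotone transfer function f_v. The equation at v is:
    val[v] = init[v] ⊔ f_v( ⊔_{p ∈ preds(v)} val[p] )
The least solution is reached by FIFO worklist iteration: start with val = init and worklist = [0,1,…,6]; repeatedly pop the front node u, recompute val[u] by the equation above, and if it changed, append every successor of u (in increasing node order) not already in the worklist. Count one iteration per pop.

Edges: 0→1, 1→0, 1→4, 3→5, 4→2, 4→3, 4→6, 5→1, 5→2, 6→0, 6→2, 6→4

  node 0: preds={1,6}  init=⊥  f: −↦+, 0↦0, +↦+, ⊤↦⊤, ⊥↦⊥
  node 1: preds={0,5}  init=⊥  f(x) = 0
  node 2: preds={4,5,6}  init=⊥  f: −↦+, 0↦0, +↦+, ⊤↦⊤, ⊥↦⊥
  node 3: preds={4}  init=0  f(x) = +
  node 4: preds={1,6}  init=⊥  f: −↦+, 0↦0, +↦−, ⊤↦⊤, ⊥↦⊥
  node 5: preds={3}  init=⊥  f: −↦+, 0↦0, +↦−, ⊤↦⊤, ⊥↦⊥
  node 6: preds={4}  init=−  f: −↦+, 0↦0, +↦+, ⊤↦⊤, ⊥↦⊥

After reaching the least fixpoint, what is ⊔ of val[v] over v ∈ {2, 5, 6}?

⊤

Trace (12 dequeues):
  [1] u=0 | in − | out + | prev ⊥ | push {}
  [2] u=1 | in + | out 0 | prev ⊥ | push {0}
  [3] u=2 | in − | out + | prev ⊥ | push {}
  [4] u=3 | in ⊥ | out ⊤ | prev 0 | push {}
  [5] u=4 | in ⊤ | out ⊤ | prev ⊥ | push {2,3}
  [6] u=5 | in ⊤ | out ⊤ | prev ⊥ | push {1}
  [7] u=6 | in ⊤ | out ⊤ | prev − | push {4}
  [8] u=0 | in ⊤ | out ⊤ | prev + | push {}
  [9] u=2 | in ⊤ | out ⊤ | prev + | push {}
  [10] u=3 | in ⊤ | out ⊤ | ==
  [11] u=1 | in ⊤ | out 0 | ==
  [12] u=4 | in ⊤ | out ⊤ | ==

Converged values:
  [0] ⊤
  [1] 0
  [2] ⊤
  [3] ⊤
  [4] ⊤
  [5] ⊤
  [6] ⊤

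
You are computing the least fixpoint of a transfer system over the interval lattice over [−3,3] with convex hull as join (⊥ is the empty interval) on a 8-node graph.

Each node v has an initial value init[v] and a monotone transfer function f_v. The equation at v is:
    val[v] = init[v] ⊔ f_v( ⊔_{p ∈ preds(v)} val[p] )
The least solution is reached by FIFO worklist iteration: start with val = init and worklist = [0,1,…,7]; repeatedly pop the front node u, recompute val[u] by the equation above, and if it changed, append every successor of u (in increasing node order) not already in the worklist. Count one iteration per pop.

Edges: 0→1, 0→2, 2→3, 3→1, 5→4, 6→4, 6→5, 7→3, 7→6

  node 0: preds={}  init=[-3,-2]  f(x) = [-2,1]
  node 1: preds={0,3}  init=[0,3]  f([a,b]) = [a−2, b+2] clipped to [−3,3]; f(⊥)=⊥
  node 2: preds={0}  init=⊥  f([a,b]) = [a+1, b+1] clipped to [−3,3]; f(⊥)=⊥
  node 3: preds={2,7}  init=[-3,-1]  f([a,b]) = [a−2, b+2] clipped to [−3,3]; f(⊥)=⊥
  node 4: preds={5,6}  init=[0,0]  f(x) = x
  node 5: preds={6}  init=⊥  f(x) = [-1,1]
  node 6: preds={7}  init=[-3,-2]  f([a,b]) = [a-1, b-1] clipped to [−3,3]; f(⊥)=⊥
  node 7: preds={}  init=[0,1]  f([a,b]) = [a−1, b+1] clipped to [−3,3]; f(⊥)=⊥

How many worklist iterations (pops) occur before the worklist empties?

11

Worklist (11 pops):
  #1 pop 0: in=⊥ → [-3,1] (was [-3,-2]); enqueue []
  #2 pop 1: in=[-3,1] → [-3,3] (was [0,3]); enqueue []
  #3 pop 2: in=[-3,1] → [-2,2] (was ⊥); enqueue []
  #4 pop 3: in=[-2,2] → [-3,3] (was [-3,-1]); enqueue [1]
  #5 pop 4: in=[-3,-2] → [-3,0] (was [0,0]); enqueue []
  #6 pop 5: in=[-3,-2] → [-1,1] (was ⊥); enqueue [4]
  #7 pop 6: in=[0,1] → [-3,0] (was [-3,-2]); enqueue [5]
  #8 pop 7: in=⊥ → [0,1] (no change)
  #9 pop 1: in=[-3,3] → [-3,3] (no change)
  #10 pop 4: in=[-3,1] → [-3,1] (was [-3,0]); enqueue []
  #11 pop 5: in=[-3,0] → [-1,1] (no change)

Fixpoint:
  val[0] = [-3,1]
  val[1] = [-3,3]
  val[2] = [-2,2]
  val[3] = [-3,3]
  val[4] = [-3,1]
  val[5] = [-1,1]
  val[6] = [-3,0]
  val[7] = [0,1]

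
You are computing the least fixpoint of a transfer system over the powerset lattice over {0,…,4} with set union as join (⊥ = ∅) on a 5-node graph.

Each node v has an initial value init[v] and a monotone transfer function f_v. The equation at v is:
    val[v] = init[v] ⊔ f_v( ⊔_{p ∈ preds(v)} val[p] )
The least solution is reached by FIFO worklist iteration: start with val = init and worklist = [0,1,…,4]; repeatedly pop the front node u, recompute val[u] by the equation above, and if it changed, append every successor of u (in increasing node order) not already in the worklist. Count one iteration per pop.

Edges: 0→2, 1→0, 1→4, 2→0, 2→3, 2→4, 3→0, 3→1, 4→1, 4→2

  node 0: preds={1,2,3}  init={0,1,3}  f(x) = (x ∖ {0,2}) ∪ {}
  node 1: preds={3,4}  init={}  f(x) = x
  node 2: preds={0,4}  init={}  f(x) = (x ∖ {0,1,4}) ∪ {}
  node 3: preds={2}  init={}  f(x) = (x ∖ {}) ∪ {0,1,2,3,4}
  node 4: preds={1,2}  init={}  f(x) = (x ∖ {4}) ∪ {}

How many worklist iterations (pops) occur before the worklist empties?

15

Trace (15 dequeues):
  [1] u=0 | in {} | out {0,1,3} | ==
  [2] u=1 | in {} | out {} | ==
  [3] u=2 | in {0,1,3} | out {3} | prev {} | push {0}
  [4] u=3 | in {3} | out {0,1,2,3,4} | prev {} | push {1}
  [5] u=4 | in {3} | out {3} | prev {} | push {2}
  [6] u=0 | in {0,1,2,3,4} | out {0,1,3,4} | prev {0,1,3} | push {}
  [7] u=1 | in {0,1,2,3,4} | out {0,1,2,3,4} | prev {} | push {0,4}
  [8] u=2 | in {0,1,3,4} | out {3} | ==
  [9] u=0 | in {0,1,2,3,4} | out {0,1,3,4} | ==
  [10] u=4 | in {0,1,2,3,4} | out {0,1,2,3} | prev {3} | push {1,2}
  [11] u=1 | in {0,1,2,3,4} | out {0,1,2,3,4} | ==
  [12] u=2 | in {0,1,2,3,4} | out {2,3} | prev {3} | push {0,3,4}
  [13] u=0 | in {0,1,2,3,4} | out {0,1,3,4} | ==
  [14] u=3 | in {2,3} | out {0,1,2,3,4} | ==
  [15] u=4 | in {0,1,2,3,4} | out {0,1,2,3} | ==

Converged values:
  [0] {0,1,3,4}
  [1] {0,1,2,3,4}
  [2] {2,3}
  [3] {0,1,2,3,4}
  [4] {0,1,2,3}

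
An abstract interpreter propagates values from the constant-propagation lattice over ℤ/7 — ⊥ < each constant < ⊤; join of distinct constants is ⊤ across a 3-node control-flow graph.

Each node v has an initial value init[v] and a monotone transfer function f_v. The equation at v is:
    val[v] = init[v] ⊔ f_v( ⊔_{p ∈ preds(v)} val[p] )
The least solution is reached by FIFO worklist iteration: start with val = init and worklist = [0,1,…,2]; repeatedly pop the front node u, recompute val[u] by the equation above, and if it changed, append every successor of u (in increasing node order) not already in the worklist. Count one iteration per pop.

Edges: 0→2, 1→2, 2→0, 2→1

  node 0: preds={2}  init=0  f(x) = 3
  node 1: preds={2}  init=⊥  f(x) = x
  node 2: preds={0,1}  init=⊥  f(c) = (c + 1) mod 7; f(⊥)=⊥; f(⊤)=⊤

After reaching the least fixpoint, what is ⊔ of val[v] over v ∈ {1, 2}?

⊤

Worklist (6 pops):
  #1 pop 0: in=⊥ → ⊤ (was 0); enqueue []
  #2 pop 1: in=⊥ → ⊥ (no change)
  #3 pop 2: in=⊤ → ⊤ (was ⊥); enqueue [0,1]
  #4 pop 0: in=⊤ → ⊤ (no change)
  #5 pop 1: in=⊤ → ⊤ (was ⊥); enqueue [2]
  #6 pop 2: in=⊤ → ⊤ (no change)

Fixpoint:
  val[0] = ⊤
  val[1] = ⊤
  val[2] = ⊤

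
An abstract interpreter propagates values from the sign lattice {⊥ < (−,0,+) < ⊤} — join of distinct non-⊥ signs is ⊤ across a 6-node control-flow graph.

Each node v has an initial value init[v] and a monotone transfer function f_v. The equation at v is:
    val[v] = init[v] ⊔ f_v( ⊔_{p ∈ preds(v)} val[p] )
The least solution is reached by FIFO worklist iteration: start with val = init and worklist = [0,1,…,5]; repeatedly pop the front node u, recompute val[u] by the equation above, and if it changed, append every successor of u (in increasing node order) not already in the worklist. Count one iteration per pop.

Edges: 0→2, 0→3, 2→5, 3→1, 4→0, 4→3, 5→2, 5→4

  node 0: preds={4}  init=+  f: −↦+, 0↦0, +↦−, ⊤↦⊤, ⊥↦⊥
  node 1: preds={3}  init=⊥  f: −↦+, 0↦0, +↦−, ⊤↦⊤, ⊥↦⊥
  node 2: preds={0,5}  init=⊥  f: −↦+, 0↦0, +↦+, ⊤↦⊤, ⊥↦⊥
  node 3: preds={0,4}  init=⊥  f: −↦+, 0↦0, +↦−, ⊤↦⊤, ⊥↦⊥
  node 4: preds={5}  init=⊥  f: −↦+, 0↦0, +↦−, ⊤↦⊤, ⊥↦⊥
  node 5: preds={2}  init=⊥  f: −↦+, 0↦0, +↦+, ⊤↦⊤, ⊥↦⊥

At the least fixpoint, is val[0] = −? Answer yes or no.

no

Iteration log — 12 steps:
  step 1. node 0  ⊔preds=⊥  new=+  stable
  step 2. node 1  ⊔preds=⊥  new=⊥  stable
  step 3. node 2  ⊔preds=+  new=+  old=⊥  +wl: 
  step 4. node 3  ⊔preds=+  new=−  old=⊥  +wl: 1
  step 5. node 4  ⊔preds=⊥  new=⊥  stable
  step 6. node 5  ⊔preds=+  new=+  old=⊥  +wl: 2,4
  step 7. node 1  ⊔preds=−  new=+  old=⊥  +wl: 
  step 8. node 2  ⊔preds=+  new=+  stable
  step 9. node 4  ⊔preds=+  new=−  old=⊥  +wl: 0,3
  step 10. node 0  ⊔preds=−  new=+  stable
  step 11. node 3  ⊔preds=⊤  new=⊤  old=−  +wl: 1
  step 12. node 1  ⊔preds=⊤  new=⊤  old=+  +wl: 

Least fixpoint reached:
  node 0: +
  node 1: ⊤
  node 2: +
  node 3: ⊤
  node 4: −
  node 5: +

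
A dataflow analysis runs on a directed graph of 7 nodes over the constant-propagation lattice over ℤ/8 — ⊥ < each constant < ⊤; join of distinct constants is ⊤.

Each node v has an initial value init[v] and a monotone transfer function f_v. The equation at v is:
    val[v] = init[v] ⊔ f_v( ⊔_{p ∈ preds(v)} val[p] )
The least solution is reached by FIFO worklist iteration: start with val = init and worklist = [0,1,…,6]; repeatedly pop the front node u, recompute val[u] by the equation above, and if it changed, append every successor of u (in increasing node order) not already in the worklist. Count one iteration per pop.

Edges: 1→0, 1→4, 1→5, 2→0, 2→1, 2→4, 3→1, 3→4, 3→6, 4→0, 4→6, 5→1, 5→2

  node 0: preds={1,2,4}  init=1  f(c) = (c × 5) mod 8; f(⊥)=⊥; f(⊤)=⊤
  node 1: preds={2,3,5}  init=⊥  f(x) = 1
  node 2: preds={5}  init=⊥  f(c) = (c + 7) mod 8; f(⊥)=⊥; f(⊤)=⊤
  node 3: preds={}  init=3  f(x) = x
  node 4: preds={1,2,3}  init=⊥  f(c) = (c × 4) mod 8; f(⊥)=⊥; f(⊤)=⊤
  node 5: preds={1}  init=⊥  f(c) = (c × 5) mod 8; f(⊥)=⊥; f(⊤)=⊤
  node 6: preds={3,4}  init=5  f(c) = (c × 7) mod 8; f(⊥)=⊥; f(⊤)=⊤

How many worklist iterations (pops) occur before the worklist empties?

13

Trace (13 dequeues):
  [1] u=0 | in ⊥ | out 1 | ==
  [2] u=1 | in 3 | out 1 | prev ⊥ | push {0}
  [3] u=2 | in ⊥ | out ⊥ | ==
  [4] u=3 | in ⊥ | out 3 | ==
  [5] u=4 | in ⊤ | out ⊤ | prev ⊥ | push {}
  [6] u=5 | in 1 | out 5 | prev ⊥ | push {1,2}
  [7] u=6 | in ⊤ | out ⊤ | prev 5 | push {}
  [8] u=0 | in ⊤ | out ⊤ | prev 1 | push {}
  [9] u=1 | in ⊤ | out 1 | ==
  [10] u=2 | in 5 | out 4 | prev ⊥ | push {0,1,4}
  [11] u=0 | in ⊤ | out ⊤ | ==
  [12] u=1 | in ⊤ | out 1 | ==
  [13] u=4 | in ⊤ | out ⊤ | ==

Converged values:
  [0] ⊤
  [1] 1
  [2] 4
  [3] 3
  [4] ⊤
  [5] 5
  [6] ⊤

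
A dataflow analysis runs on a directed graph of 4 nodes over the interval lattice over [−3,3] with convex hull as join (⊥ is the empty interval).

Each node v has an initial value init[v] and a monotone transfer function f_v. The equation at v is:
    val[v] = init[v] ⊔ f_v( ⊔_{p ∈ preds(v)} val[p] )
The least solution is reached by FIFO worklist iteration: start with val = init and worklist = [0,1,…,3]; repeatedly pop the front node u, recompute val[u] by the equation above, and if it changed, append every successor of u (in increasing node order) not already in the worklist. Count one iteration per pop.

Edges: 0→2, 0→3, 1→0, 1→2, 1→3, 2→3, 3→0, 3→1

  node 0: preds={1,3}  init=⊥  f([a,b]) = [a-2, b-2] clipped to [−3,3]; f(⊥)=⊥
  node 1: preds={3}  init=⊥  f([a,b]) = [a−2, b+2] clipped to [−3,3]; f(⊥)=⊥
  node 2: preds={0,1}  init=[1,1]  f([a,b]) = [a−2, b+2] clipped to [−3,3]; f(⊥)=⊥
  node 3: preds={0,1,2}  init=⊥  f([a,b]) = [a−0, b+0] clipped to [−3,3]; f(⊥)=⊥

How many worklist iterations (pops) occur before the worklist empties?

13

Trace (13 dequeues):
  [1] u=0 | in ⊥ | out ⊥ | ==
  [2] u=1 | in ⊥ | out ⊥ | ==
  [3] u=2 | in ⊥ | out [1,1] | ==
  [4] u=3 | in [1,1] | out [1,1] | prev ⊥ | push {0,1}
  [5] u=0 | in [1,1] | out [-1,-1] | prev ⊥ | push {2,3}
  [6] u=1 | in [1,1] | out [-1,3] | prev ⊥ | push {0}
  [7] u=2 | in [-1,3] | out [-3,3] | prev [1,1] | push {}
  [8] u=3 | in [-3,3] | out [-3,3] | prev [1,1] | push {1}
  [9] u=0 | in [-3,3] | out [-3,1] | prev [-1,-1] | push {2,3}
  [10] u=1 | in [-3,3] | out [-3,3] | prev [-1,3] | push {0}
  [11] u=2 | in [-3,3] | out [-3,3] | ==
  [12] u=3 | in [-3,3] | out [-3,3] | ==
  [13] u=0 | in [-3,3] | out [-3,1] | ==

Converged values:
  [0] [-3,1]
  [1] [-3,3]
  [2] [-3,3]
  [3] [-3,3]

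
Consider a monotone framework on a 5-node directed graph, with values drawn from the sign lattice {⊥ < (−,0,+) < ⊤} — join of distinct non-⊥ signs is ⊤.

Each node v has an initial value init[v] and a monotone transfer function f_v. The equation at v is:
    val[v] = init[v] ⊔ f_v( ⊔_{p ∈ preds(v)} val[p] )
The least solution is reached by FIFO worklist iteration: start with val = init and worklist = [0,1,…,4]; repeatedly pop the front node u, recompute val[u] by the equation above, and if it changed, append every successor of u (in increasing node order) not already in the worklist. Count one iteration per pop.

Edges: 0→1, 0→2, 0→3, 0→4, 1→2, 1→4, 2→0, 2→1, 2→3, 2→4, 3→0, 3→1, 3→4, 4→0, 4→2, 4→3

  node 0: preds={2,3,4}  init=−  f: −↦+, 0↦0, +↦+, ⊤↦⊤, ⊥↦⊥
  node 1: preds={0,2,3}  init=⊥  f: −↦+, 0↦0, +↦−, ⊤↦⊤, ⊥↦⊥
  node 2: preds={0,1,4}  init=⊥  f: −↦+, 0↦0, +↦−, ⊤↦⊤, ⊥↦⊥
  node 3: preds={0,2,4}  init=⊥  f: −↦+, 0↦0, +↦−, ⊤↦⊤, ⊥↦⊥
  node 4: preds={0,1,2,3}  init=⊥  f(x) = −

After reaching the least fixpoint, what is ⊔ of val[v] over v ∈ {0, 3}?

⊤

Trace (10 dequeues):
  [1] u=0 | in ⊥ | out − | ==
  [2] u=1 | in − | out + | prev ⊥ | push {}
  [3] u=2 | in ⊤ | out ⊤ | prev ⊥ | push {0,1}
  [4] u=3 | in ⊤ | out ⊤ | prev ⊥ | push {}
  [5] u=4 | in ⊤ | out − | prev ⊥ | push {2,3}
  [6] u=0 | in ⊤ | out ⊤ | prev − | push {4}
  [7] u=1 | in ⊤ | out ⊤ | prev + | push {}
  [8] u=2 | in ⊤ | out ⊤ | ==
  [9] u=3 | in ⊤ | out ⊤ | ==
  [10] u=4 | in ⊤ | out − | ==

Converged values:
  [0] ⊤
  [1] ⊤
  [2] ⊤
  [3] ⊤
  [4] −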